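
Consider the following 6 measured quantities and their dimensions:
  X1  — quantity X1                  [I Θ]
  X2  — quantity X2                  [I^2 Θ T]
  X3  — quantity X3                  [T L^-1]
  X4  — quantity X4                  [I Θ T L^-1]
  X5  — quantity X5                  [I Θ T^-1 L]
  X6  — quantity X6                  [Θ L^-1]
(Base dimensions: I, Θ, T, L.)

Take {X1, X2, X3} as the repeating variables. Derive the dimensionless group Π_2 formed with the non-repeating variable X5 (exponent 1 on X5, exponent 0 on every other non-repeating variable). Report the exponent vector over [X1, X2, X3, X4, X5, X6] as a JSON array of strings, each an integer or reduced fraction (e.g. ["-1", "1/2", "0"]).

["-1", "0", "1", "0", "1", "0"]

Write exponents as rows I,Θ,T,L / cols X1,X2,X3,X4,X5,X6:
  I: [ 1  2  0  1  1  0]
  Θ: [ 1  1  0  1  1  1]
  T: [ 0  1  1  1 -1  0]
  L: [ 0  0 -1 -1  1 -1]
Row reduction gives pivot columns X1,X2,X3; rank = 3
Repeat: X1,X2,X3; free: X4,X5,X6
RREF:
  r0: [   1    0    0    1    1    2]
  r1: [   0    1    0    0    0   -1]
  r2: [   0    0    1    1   -1    1]
  r3: [   0    0    0    0    0    0]
Fix exponent of X5 at 1, X4 at 0, X6 at 0; solve each RREF row for its pivot's exponent:
  r0: exp(X1) + (1)·1 = 0 ⇒ exp(X1) = -1
  r1: exp(X2) + (0)·1 = 0 ⇒ exp(X2) = 0
  r2: exp(X3) + (-1)·1 = 0 ⇒ exp(X3) = 1
Π_2 = X1^-1 · X3 · X5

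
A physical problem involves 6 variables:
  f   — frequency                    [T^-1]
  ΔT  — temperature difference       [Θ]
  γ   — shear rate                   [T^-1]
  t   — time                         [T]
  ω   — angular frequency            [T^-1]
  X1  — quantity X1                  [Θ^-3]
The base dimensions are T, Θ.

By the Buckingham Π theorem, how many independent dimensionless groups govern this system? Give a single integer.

Dimensional matrix (T×Θ by f×ΔT×γ×t×ω×X1):
  T: [-1  0 -1  1 -1  0]
  Θ: [ 0  1  0  0  0 -3]
Echelon form has 2 nonzero rows (pivots: f,ΔT)
Π count = n − r = 6 − 2 = 4

4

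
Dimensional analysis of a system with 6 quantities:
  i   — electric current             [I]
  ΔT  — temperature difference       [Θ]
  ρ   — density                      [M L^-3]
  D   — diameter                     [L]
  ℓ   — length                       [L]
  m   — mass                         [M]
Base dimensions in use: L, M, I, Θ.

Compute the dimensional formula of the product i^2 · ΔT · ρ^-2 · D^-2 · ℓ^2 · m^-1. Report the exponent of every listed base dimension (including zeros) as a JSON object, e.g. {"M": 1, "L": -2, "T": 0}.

Exponent matrix [L,M,I,Θ] × [i,ΔT,ρ,D,ℓ,m]:
  L: [ 0  0 -3  1  1  0]
  M: [ 0  0  1  0  0  1]
  I: [ 1  0  0  0  0  0]
  Θ: [ 0  1  0  0  0  0]
  [L]: (2)·0+(1)·0+(-2)·-3+(-2)·1+(2)·1+(-1)·0 = 6
  [M]: (2)·0+(1)·0+(-2)·1+(-2)·0+(2)·0+(-1)·1 = -3
  [I]: (2)·1+(1)·0+(-2)·0+(-2)·0+(2)·0+(-1)·0 = 2
  [Θ]: (2)·0+(1)·1+(-2)·0+(-2)·0+(2)·0+(-1)·0 = 1
⇒ L^6 M^-3 I^2 Θ

{"L": 6, "M": -3, "I": 2, "Θ": 1}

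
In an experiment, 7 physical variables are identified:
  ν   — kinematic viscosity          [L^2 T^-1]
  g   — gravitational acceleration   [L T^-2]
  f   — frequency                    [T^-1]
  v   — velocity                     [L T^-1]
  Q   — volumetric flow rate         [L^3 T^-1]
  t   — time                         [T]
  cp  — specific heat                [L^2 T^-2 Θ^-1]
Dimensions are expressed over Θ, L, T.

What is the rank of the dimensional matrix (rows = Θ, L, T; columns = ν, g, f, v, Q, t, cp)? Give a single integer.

3

Dimensional matrix (Θ×L×T by ν×g×f×v×Q×t×cp):
  Θ: [ 0  0  0  0  0  0 -1]
  L: [ 2  1  0  1  3  0  2]
  T: [-1 -2 -1 -1 -1  1 -2]
Echelon form has 3 nonzero rows (pivots: ν,g,cp)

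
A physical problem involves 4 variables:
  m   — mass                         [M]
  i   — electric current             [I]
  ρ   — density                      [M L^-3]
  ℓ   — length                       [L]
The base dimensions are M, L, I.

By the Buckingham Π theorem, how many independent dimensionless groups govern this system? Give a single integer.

Dimensional matrix (M×L×I by m×i×ρ×ℓ):
  M: [ 1  0  1  0]
  L: [ 0  0 -3  1]
  I: [ 0  1  0  0]
RREF → pivots at {m,i,ρ} ⇒ r = 3
n=4, r=3 ⇒ 1 dimensionless group

1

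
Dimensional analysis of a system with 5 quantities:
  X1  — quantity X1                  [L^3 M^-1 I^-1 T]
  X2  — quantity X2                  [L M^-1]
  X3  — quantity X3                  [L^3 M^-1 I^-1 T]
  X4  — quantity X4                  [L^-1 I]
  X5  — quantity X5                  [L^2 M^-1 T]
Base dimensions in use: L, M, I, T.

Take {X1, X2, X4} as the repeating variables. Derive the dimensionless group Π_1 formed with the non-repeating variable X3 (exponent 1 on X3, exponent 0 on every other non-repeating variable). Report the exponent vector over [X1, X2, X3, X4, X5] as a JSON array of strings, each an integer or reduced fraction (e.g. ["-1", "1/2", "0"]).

["-1", "0", "1", "0", "0"]

Dimensional matrix (L×M×I×T by X1×X2×X3×X4×X5):
  L: [ 3  1  3 -1  2]
  M: [-1 -1 -1  0 -1]
  I: [-1  0 -1  1  0]
  T: [ 1  0  1  0  1]
Row reduction gives pivot columns X1,X2,X4; rank = 3
Pivot set = {X1,X2,X4}, free = {X3,X5}
RREF:
  r0: [   1    0    1    0    1]
  r1: [   0    1    0    0    0]
  r2: [   0    0    0    1    1]
  r3: [   0    0    0    0    0]
Fix exponent of X3 at 1, X5 at 0; solve each RREF row for its pivot's exponent:
  r0: exp(X1) + (1)·1 = 0 ⇒ exp(X1) = -1
  r1: exp(X2) + (0)·1 = 0 ⇒ exp(X2) = 0
  r2: exp(X4) + (0)·1 = 0 ⇒ exp(X4) = 0
Π_1 = X1^-1 · X3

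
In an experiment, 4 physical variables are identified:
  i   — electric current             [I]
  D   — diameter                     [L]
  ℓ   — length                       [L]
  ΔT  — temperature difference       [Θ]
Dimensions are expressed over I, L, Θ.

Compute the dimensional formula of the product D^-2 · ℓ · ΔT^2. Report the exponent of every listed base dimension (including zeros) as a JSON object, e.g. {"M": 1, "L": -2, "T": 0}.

{"I": 0, "L": -1, "Θ": 2}

Exponent matrix [I,L,Θ] × [i,D,ℓ,ΔT]:
  I: [ 1  0  0  0]
  L: [ 0  1  1  0]
  Θ: [ 0  0  0  1]
  [I]: (-2)·0+(1)·0+(2)·0 = 0
  [L]: (-2)·1+(1)·1+(2)·0 = -1
  [Θ]: (-2)·0+(1)·0+(2)·1 = 2
⇒ L^-1 Θ^2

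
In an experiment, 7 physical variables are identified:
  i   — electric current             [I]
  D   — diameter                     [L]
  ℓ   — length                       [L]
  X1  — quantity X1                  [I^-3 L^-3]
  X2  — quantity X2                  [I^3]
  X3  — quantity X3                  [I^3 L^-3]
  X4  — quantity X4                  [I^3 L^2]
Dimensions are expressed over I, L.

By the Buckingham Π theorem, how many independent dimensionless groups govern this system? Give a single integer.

5

Dimensional matrix (I×L by i×D×ℓ×X1×X2×X3×X4):
  I: [ 1  0  0 -3  3  3  3]
  L: [ 0  1  1 -3  0 -3  2]
Echelon form has 2 nonzero rows (pivots: i,D)
n=7, r=2 ⇒ 5 dimensionless groups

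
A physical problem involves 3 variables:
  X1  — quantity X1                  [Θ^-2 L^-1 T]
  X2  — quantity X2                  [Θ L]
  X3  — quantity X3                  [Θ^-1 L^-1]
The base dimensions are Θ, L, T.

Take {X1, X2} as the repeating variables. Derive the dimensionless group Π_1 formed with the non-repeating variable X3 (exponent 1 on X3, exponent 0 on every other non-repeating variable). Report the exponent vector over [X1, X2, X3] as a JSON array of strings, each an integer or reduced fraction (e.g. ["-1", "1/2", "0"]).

Exponent matrix [Θ,L,T] × [X1,X2,X3]:
  Θ: [-2  1 -1]
  L: [-1  1 -1]
  T: [ 1  0  0]
Row reduction gives pivot columns X1,X2; rank = 2
Repeat: X1,X2; free: X3
RREF:
  r0: [   1    0    0]
  r1: [   0    1   -1]
  r2: [   0    0    0]
Fix exponent of X3 at 1; solve each RREF row for its pivot's exponent:
  r0: exp(X1) + (0)·1 = 0 ⇒ exp(X1) = 0
  r1: exp(X2) + (-1)·1 = 0 ⇒ exp(X2) = 1
Π_1 = X2 · X3

["0", "1", "1"]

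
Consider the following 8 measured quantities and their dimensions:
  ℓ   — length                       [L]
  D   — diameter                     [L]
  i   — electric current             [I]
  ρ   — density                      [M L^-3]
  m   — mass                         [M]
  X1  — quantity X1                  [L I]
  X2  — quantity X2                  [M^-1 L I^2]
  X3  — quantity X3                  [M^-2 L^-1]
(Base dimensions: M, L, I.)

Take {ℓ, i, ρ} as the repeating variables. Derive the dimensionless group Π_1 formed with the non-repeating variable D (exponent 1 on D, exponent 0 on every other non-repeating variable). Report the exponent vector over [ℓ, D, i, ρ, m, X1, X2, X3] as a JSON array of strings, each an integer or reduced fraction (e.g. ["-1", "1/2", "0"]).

["-1", "1", "0", "0", "0", "0", "0", "0"]

Exponent matrix [M,L,I] × [ℓ,D,i,ρ,m,X1,X2,X3]:
  M: [ 0  0  0  1  1  0 -1 -2]
  L: [ 1  1  0 -3  0  1  1 -1]
  I: [ 0  0  1  0  0  1  2  0]
RREF → pivots at {ℓ,i,ρ} ⇒ r = 3
Repeat: ℓ,i,ρ; free: D,m,X1,X2,X3
RREF:
  r0: [   1    1    0    0    3    1   -2   -7]
  r1: [   0    0    1    0    0    1    2    0]
  r2: [   0    0    0    1    1    0   -1   -2]
Fix exponent of D at 1, m at 0, X1 at 0, X2 at 0, X3 at 0; solve each RREF row for its pivot's exponent:
  r0: exp(ℓ) + (1)·1 = 0 ⇒ exp(ℓ) = -1
  r1: exp(i) + (0)·1 = 0 ⇒ exp(i) = 0
  r2: exp(ρ) + (0)·1 = 0 ⇒ exp(ρ) = 0
Π_1 = ℓ^-1 · D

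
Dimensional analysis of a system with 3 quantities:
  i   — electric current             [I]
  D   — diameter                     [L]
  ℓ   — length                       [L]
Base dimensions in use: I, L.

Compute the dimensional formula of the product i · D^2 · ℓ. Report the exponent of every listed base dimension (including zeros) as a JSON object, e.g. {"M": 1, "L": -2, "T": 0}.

{"I": 1, "L": 3}

Dimensional matrix (I×L by i×D×ℓ):
  I: [ 1  0  0]
  L: [ 0  1  1]
  [I]: (1)·1+(2)·0+(1)·0 = 1
  [L]: (1)·0+(2)·1+(1)·1 = 3
⇒ I L^3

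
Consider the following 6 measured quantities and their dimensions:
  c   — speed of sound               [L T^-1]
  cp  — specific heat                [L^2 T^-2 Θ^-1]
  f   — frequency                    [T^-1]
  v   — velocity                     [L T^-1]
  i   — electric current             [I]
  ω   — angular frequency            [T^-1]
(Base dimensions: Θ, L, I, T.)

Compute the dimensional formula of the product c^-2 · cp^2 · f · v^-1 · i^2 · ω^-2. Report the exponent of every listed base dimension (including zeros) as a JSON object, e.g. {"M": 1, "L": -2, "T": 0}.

Write exponents as rows Θ,L,I,T / cols c,cp,f,v,i,ω:
  Θ: [ 0 -1  0  0  0  0]
  L: [ 1  2  0  1  0  0]
  I: [ 0  0  0  0  1  0]
  T: [-1 -2 -1 -1  0 -1]
  [Θ]: (-2)·0+(2)·-1+(1)·0+(-1)·0+(2)·0+(-2)·0 = -2
  [L]: (-2)·1+(2)·2+(1)·0+(-1)·1+(2)·0+(-2)·0 = 1
  [I]: (-2)·0+(2)·0+(1)·0+(-1)·0+(2)·1+(-2)·0 = 2
  [T]: (-2)·-1+(2)·-2+(1)·-1+(-1)·-1+(2)·0+(-2)·-1 = 0
⇒ Θ^-2 L I^2

{"Θ": -2, "L": 1, "I": 2, "T": 0}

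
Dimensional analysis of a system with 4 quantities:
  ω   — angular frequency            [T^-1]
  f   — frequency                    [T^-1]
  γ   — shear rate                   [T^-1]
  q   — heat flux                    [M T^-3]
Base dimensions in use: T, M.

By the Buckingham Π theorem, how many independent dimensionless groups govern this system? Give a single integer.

Dimensional matrix (T×M by ω×f×γ×q):
  T: [-1 -1 -1 -3]
  M: [ 0  0  0  1]
RREF → pivots at {ω,q} ⇒ r = 2
n=4, r=2 ⇒ 2 dimensionless groups

2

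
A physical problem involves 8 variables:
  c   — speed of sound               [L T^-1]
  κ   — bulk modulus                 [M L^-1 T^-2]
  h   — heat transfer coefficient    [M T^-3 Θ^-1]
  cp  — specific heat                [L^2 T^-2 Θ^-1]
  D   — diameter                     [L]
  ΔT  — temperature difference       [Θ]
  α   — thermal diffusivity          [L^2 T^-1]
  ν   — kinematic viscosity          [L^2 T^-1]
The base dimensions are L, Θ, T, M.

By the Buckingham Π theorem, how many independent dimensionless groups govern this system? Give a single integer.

4

Exponent matrix [L,Θ,T,M] × [c,κ,h,cp,D,ΔT,α,ν]:
  L: [ 1 -1  0  2  1  0  2  2]
  Θ: [ 0  0 -1 -1  0  1  0  0]
  T: [-1 -2 -3 -2  0  0 -1 -1]
  M: [ 0  1  1  0  0  0  0  0]
Row reduction gives pivot columns c,κ,h,D; rank = 4
Π count = n − r = 8 − 4 = 4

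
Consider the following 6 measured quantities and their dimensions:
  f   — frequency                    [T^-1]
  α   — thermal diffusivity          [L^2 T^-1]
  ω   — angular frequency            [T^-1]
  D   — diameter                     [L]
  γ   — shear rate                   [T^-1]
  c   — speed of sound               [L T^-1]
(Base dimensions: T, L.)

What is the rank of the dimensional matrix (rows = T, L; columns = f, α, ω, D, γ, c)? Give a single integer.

Write exponents as rows T,L / cols f,α,ω,D,γ,c:
  T: [-1 -1 -1  0 -1 -1]
  L: [ 0  2  0  1  0  1]
Row reduction gives pivot columns f,α; rank = 2

2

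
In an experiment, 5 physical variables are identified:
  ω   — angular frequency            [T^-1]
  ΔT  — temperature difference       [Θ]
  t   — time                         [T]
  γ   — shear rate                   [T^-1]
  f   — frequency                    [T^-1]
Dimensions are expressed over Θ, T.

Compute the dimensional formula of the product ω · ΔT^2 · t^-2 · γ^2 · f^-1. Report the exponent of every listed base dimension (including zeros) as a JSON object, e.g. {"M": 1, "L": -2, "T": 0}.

{"Θ": 2, "T": -4}

Dimensional matrix (Θ×T by ω×ΔT×t×γ×f):
  Θ: [ 0  1  0  0  0]
  T: [-1  0  1 -1 -1]
  [Θ]: (1)·0+(2)·1+(-2)·0+(2)·0+(-1)·0 = 2
  [T]: (1)·-1+(2)·0+(-2)·1+(2)·-1+(-1)·-1 = -4
⇒ Θ^2 T^-4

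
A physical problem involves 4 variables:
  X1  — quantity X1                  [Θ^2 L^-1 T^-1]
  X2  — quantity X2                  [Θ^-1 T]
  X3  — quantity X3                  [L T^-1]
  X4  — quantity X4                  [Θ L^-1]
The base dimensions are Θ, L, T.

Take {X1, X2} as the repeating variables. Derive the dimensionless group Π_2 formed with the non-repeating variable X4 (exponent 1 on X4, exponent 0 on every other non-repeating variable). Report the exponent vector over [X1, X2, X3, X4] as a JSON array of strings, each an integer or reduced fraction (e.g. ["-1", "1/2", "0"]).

Exponent matrix [Θ,L,T] × [X1,X2,X3,X4]:
  Θ: [ 2 -1  0  1]
  L: [-1  0  1 -1]
  T: [-1  1 -1  0]
Row reduction gives pivot columns X1,X2; rank = 2
Repeat: X1,X2; free: X3,X4
RREF:
  r0: [   1    0   -1    1]
  r1: [   0    1   -2    1]
  r2: [   0    0    0    0]
Fix exponent of X4 at 1, X3 at 0; solve each RREF row for its pivot's exponent:
  r0: exp(X1) + (1)·1 = 0 ⇒ exp(X1) = -1
  r1: exp(X2) + (1)·1 = 0 ⇒ exp(X2) = -1
Π_2 = X1^-1 · X2^-1 · X4

["-1", "-1", "0", "1"]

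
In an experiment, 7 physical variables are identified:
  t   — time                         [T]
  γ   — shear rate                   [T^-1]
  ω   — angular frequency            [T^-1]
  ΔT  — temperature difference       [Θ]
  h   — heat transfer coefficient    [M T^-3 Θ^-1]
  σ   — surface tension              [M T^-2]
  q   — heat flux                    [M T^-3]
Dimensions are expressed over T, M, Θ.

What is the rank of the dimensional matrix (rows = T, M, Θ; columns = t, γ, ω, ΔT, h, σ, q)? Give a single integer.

3

Dimensional matrix (T×M×Θ by t×γ×ω×ΔT×h×σ×q):
  T: [ 1 -1 -1  0 -3 -2 -3]
  M: [ 0  0  0  0  1  1  1]
  Θ: [ 0  0  0  1 -1  0  0]
Row reduction gives pivot columns t,ΔT,h; rank = 3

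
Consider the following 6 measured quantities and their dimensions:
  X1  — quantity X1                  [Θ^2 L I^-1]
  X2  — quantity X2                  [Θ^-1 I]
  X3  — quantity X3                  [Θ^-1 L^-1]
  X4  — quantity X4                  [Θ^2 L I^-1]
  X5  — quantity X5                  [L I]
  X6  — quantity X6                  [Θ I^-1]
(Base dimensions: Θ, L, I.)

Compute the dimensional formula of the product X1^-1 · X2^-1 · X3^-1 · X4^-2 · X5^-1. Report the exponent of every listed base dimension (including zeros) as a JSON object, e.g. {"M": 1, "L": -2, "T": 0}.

{"Θ": -4, "L": -3, "I": 1}

Exponent matrix [Θ,L,I] × [X1,X2,X3,X4,X5,X6]:
  Θ: [ 2 -1 -1  2  0  1]
  L: [ 1  0 -1  1  1  0]
  I: [-1  1  0 -1  1 -1]
  [Θ]: (-1)·2+(-1)·-1+(-1)·-1+(-2)·2+(-1)·0 = -4
  [L]: (-1)·1+(-1)·0+(-1)·-1+(-2)·1+(-1)·1 = -3
  [I]: (-1)·-1+(-1)·1+(-1)·0+(-2)·-1+(-1)·1 = 1
⇒ Θ^-4 L^-3 I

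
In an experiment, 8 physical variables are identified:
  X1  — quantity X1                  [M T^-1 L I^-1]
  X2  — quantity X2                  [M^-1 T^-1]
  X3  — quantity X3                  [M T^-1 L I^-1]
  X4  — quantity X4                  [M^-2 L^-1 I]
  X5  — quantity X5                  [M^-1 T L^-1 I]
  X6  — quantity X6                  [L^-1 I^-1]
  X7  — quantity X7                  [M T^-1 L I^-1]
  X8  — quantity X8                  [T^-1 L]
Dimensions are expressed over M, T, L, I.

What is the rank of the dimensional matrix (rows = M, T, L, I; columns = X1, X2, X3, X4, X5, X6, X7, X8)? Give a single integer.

3

Write exponents as rows M,T,L,I / cols X1,X2,X3,X4,X5,X6,X7,X8:
  M: [ 1 -1  1 -2 -1  0  1  0]
  T: [-1 -1 -1  0  1  0 -1 -1]
  L: [ 1  0  1 -1 -1 -1  1  1]
  I: [-1  0 -1  1  1 -1 -1  0]
Row reduction gives pivot columns X1,X2,X6; rank = 3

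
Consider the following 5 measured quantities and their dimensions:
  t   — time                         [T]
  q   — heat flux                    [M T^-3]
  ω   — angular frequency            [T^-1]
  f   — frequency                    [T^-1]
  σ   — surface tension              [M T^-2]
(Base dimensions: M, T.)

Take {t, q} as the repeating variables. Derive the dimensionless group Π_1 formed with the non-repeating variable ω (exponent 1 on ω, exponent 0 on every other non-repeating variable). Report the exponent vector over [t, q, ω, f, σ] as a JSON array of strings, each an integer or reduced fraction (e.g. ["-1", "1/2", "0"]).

["1", "0", "1", "0", "0"]

Exponent matrix [M,T] × [t,q,ω,f,σ]:
  M: [ 0  1  0  0  1]
  T: [ 1 -3 -1 -1 -2]
RREF → pivots at {t,q} ⇒ r = 2
Repeat: t,q; free: ω,f,σ
RREF:
  r0: [   1    0   -1   -1    1]
  r1: [   0    1    0    0    1]
Fix exponent of ω at 1, f at 0, σ at 0; solve each RREF row for its pivot's exponent:
  r0: exp(t) + (-1)·1 = 0 ⇒ exp(t) = 1
  r1: exp(q) + (0)·1 = 0 ⇒ exp(q) = 0
Π_1 = t · ω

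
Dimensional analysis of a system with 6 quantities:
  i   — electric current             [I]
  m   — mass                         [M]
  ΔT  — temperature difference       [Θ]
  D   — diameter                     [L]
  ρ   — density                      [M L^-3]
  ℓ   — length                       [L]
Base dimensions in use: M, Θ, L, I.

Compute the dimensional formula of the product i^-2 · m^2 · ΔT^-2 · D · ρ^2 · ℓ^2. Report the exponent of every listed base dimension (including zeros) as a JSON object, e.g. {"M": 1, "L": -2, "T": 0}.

Exponent matrix [M,Θ,L,I] × [i,m,ΔT,D,ρ,ℓ]:
  M: [ 0  1  0  0  1  0]
  Θ: [ 0  0  1  0  0  0]
  L: [ 0  0  0  1 -3  1]
  I: [ 1  0  0  0  0  0]
  [M]: (-2)·0+(2)·1+(-2)·0+(1)·0+(2)·1+(2)·0 = 4
  [Θ]: (-2)·0+(2)·0+(-2)·1+(1)·0+(2)·0+(2)·0 = -2
  [L]: (-2)·0+(2)·0+(-2)·0+(1)·1+(2)·-3+(2)·1 = -3
  [I]: (-2)·1+(2)·0+(-2)·0+(1)·0+(2)·0+(2)·0 = -2
⇒ M^4 Θ^-2 L^-3 I^-2

{"M": 4, "Θ": -2, "L": -3, "I": -2}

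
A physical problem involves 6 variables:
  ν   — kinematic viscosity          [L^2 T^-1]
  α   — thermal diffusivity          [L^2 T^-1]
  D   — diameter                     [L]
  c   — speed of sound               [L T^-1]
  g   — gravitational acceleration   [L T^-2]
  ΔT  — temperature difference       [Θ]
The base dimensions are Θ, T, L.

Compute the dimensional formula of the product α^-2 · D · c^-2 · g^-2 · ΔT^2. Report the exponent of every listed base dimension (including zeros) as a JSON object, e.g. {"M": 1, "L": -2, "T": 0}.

Dimensional matrix (Θ×T×L by ν×α×D×c×g×ΔT):
  Θ: [ 0  0  0  0  0  1]
  T: [-1 -1  0 -1 -2  0]
  L: [ 2  2  1  1  1  0]
  [Θ]: (-2)·0+(1)·0+(-2)·0+(-2)·0+(2)·1 = 2
  [T]: (-2)·-1+(1)·0+(-2)·-1+(-2)·-2+(2)·0 = 8
  [L]: (-2)·2+(1)·1+(-2)·1+(-2)·1+(2)·0 = -7
⇒ Θ^2 T^8 L^-7

{"Θ": 2, "T": 8, "L": -7}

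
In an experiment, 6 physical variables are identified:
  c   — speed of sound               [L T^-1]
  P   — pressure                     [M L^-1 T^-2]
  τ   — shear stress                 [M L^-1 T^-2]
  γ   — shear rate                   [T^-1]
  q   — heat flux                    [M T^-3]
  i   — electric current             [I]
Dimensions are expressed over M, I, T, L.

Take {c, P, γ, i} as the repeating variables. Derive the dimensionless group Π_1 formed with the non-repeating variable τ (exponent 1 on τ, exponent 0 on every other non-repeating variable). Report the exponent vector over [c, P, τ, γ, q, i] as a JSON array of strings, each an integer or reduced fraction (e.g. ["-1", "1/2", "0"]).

Exponent matrix [M,I,T,L] × [c,P,τ,γ,q,i]:
  M: [ 0  1  1  0  1  0]
  I: [ 0  0  0  0  0  1]
  T: [-1 -2 -2 -1 -3  0]
  L: [ 1 -1 -1  0  0  0]
Row reduction gives pivot columns c,P,γ,i; rank = 4
Repeat: c,P,γ,i; free: τ,q
RREF:
  r0: [   1    0    0    0    1    0]
  r1: [   0    1    1    0    1    0]
  r2: [   0    0    0    1    0    0]
  r3: [   0    0    0    0    0    1]
Fix exponent of τ at 1, q at 0; solve each RREF row for its pivot's exponent:
  r0: exp(c) + (0)·1 = 0 ⇒ exp(c) = 0
  r1: exp(P) + (1)·1 = 0 ⇒ exp(P) = -1
  r2: exp(γ) + (0)·1 = 0 ⇒ exp(γ) = 0
  r3: exp(i) + (0)·1 = 0 ⇒ exp(i) = 0
Π_1 = P^-1 · τ

["0", "-1", "1", "0", "0", "0"]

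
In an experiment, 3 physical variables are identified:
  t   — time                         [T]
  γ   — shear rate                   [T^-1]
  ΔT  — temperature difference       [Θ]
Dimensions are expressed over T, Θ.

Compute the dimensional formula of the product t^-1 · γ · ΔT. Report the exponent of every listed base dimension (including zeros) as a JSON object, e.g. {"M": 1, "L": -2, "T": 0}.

Exponent matrix [T,Θ] × [t,γ,ΔT]:
  T: [ 1 -1  0]
  Θ: [ 0  0  1]
  [T]: (-1)·1+(1)·-1+(1)·0 = -2
  [Θ]: (-1)·0+(1)·0+(1)·1 = 1
⇒ T^-2 Θ

{"T": -2, "Θ": 1}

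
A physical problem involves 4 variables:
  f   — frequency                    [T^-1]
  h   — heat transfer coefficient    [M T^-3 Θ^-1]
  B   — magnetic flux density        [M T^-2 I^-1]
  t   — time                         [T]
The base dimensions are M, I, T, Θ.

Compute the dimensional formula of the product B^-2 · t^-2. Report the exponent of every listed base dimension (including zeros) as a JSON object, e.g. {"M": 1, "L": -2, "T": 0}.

{"M": -2, "I": 2, "T": 2, "Θ": 0}

Dimensional matrix (M×I×T×Θ by f×h×B×t):
  M: [ 0  1  1  0]
  I: [ 0  0 -1  0]
  T: [-1 -3 -2  1]
  Θ: [ 0 -1  0  0]
  [M]: (-2)·1+(-2)·0 = -2
  [I]: (-2)·-1+(-2)·0 = 2
  [T]: (-2)·-2+(-2)·1 = 2
  [Θ]: (-2)·0+(-2)·0 = 0
⇒ M^-2 I^2 T^2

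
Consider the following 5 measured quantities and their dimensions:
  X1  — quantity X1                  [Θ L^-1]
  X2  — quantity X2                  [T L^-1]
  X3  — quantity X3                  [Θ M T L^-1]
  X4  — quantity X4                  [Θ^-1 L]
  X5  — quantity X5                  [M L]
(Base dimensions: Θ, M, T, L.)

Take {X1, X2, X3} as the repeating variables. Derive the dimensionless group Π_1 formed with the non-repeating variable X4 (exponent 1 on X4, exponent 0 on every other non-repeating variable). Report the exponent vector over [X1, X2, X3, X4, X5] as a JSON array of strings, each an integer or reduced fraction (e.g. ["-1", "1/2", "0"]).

Exponent matrix [Θ,M,T,L] × [X1,X2,X3,X4,X5]:
  Θ: [ 1  0  1 -1  0]
  M: [ 0  0  1  0  1]
  T: [ 0  1  1  0  0]
  L: [-1 -1 -1  1  1]
RREF → pivots at {X1,X2,X3} ⇒ r = 3
Pivot set = {X1,X2,X3}, free = {X4,X5}
RREF:
  r0: [   1    0    0   -1   -1]
  r1: [   0    1    0    0   -1]
  r2: [   0    0    1    0    1]
  r3: [   0    0    0    0    0]
Fix exponent of X4 at 1, X5 at 0; solve each RREF row for its pivot's exponent:
  r0: exp(X1) + (-1)·1 = 0 ⇒ exp(X1) = 1
  r1: exp(X2) + (0)·1 = 0 ⇒ exp(X2) = 0
  r2: exp(X3) + (0)·1 = 0 ⇒ exp(X3) = 0
Π_1 = X1 · X4

["1", "0", "0", "1", "0"]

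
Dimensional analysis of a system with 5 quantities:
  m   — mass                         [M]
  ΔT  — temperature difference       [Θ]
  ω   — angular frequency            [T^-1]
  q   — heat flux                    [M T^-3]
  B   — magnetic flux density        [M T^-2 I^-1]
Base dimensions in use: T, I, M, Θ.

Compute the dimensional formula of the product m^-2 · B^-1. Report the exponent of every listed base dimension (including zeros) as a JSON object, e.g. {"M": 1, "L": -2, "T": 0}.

{"T": 2, "I": 1, "M": -3, "Θ": 0}

Write exponents as rows T,I,M,Θ / cols m,ΔT,ω,q,B:
  T: [ 0  0 -1 -3 -2]
  I: [ 0  0  0  0 -1]
  M: [ 1  0  0  1  1]
  Θ: [ 0  1  0  0  0]
  [T]: (-2)·0+(-1)·-2 = 2
  [I]: (-2)·0+(-1)·-1 = 1
  [M]: (-2)·1+(-1)·1 = -3
  [Θ]: (-2)·0+(-1)·0 = 0
⇒ T^2 I M^-3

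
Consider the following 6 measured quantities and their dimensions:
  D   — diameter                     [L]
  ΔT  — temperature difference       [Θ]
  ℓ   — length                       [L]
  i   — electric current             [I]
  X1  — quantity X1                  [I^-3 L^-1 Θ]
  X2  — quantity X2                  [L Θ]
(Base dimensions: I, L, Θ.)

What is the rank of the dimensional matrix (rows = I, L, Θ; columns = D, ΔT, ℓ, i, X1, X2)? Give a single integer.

Exponent matrix [I,L,Θ] × [D,ΔT,ℓ,i,X1,X2]:
  I: [ 0  0  0  1 -3  0]
  L: [ 1  0  1  0 -1  1]
  Θ: [ 0  1  0  0  1  1]
RREF → pivots at {D,ΔT,i} ⇒ r = 3

3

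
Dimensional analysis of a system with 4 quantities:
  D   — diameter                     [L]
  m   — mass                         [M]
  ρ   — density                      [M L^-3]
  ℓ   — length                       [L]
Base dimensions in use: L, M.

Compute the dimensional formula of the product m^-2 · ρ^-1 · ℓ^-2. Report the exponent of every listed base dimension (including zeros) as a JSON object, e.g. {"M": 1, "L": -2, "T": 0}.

Exponent matrix [L,M] × [D,m,ρ,ℓ]:
  L: [ 1  0 -3  1]
  M: [ 0  1  1  0]
  [L]: (-2)·0+(-1)·-3+(-2)·1 = 1
  [M]: (-2)·1+(-1)·1+(-2)·0 = -3
⇒ L M^-3

{"L": 1, "M": -3}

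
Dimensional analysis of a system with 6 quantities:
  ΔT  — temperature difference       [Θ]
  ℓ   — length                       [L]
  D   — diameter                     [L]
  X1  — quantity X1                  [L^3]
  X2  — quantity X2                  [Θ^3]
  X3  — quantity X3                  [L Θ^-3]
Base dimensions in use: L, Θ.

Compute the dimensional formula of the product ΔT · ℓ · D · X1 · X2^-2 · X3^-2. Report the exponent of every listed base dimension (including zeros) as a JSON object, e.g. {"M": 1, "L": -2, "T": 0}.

{"L": 3, "Θ": 1}

Dimensional matrix (L×Θ by ΔT×ℓ×D×X1×X2×X3):
  L: [ 0  1  1  3  0  1]
  Θ: [ 1  0  0  0  3 -3]
  [L]: (1)·0+(1)·1+(1)·1+(1)·3+(-2)·0+(-2)·1 = 3
  [Θ]: (1)·1+(1)·0+(1)·0+(1)·0+(-2)·3+(-2)·-3 = 1
⇒ L^3 Θ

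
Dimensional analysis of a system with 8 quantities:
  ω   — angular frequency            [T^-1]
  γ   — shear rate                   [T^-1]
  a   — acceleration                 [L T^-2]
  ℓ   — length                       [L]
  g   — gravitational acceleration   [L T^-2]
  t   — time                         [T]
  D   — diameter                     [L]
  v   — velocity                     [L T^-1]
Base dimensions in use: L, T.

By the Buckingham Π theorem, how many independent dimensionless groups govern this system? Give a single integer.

6

Dimensional matrix (L×T by ω×γ×a×ℓ×g×t×D×v):
  L: [ 0  0  1  1  1  0  1  1]
  T: [-1 -1 -2  0 -2  1  0 -1]
RREF → pivots at {ω,a} ⇒ r = 2
Π count = n − r = 8 − 2 = 6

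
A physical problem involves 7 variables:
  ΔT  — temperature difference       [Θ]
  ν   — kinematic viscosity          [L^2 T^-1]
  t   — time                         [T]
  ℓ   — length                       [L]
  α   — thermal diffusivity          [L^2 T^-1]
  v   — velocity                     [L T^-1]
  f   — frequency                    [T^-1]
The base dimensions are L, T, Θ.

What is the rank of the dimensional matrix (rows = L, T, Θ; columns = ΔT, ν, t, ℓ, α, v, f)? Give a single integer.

Exponent matrix [L,T,Θ] × [ΔT,ν,t,ℓ,α,v,f]:
  L: [ 0  2  0  1  2  1  0]
  T: [ 0 -1  1  0 -1 -1 -1]
  Θ: [ 1  0  0  0  0  0  0]
RREF → pivots at {ΔT,ν,t} ⇒ r = 3

3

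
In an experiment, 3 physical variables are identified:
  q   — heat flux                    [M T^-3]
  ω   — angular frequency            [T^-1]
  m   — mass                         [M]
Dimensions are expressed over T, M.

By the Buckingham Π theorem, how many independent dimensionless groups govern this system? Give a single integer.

Dimensional matrix (T×M by q×ω×m):
  T: [-3 -1  0]
  M: [ 1  0  1]
RREF → pivots at {q,ω} ⇒ r = 2
Π count = n − r = 3 − 2 = 1

1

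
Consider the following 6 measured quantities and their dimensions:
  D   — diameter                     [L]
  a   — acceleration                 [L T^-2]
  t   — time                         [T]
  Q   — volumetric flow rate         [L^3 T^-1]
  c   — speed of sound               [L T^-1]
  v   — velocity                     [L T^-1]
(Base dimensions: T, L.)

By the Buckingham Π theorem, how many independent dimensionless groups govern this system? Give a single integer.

4

Dimensional matrix (T×L by D×a×t×Q×c×v):
  T: [ 0 -2  1 -1 -1 -1]
  L: [ 1  1  0  3  1  1]
Echelon form has 2 nonzero rows (pivots: D,a)
n=6, r=2 ⇒ 4 dimensionless groups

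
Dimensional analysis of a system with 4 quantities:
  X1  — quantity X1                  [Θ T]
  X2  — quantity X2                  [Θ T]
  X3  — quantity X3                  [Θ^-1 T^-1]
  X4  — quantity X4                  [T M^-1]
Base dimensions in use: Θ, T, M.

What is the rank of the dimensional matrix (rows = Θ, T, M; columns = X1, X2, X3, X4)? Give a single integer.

2

Write exponents as rows Θ,T,M / cols X1,X2,X3,X4:
  Θ: [ 1  1 -1  0]
  T: [ 1  1 -1  1]
  M: [ 0  0  0 -1]
RREF → pivots at {X1,X4} ⇒ r = 2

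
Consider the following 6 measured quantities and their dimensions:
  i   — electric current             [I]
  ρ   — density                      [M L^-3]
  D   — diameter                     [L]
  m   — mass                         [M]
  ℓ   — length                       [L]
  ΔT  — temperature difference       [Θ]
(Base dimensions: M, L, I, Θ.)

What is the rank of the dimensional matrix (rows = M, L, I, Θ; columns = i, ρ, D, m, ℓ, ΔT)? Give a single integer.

4

Exponent matrix [M,L,I,Θ] × [i,ρ,D,m,ℓ,ΔT]:
  M: [ 0  1  0  1  0  0]
  L: [ 0 -3  1  0  1  0]
  I: [ 1  0  0  0  0  0]
  Θ: [ 0  0  0  0  0  1]
Echelon form has 4 nonzero rows (pivots: i,ρ,D,ΔT)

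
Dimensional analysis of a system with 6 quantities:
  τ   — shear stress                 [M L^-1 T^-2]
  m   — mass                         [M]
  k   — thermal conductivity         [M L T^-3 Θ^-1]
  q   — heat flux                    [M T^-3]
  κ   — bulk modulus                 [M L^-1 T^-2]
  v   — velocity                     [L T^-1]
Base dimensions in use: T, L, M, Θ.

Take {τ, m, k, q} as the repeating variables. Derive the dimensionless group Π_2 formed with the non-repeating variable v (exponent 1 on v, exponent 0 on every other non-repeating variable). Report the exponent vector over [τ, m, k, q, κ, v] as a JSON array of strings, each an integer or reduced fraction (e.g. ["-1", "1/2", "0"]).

["1", "0", "0", "-1", "0", "1"]

Dimensional matrix (T×L×M×Θ by τ×m×k×q×κ×v):
  T: [-2  0 -3 -3 -2 -1]
  L: [-1  0  1  0 -1  1]
  M: [ 1  1  1  1  1  0]
  Θ: [ 0  0 -1  0  0  0]
RREF → pivots at {τ,m,k,q} ⇒ r = 4
Pivot set = {τ,m,k,q}, free = {κ,v}
RREF:
  r0: [   1    0    0    0    1   -1]
  r1: [   0    1    0    0    0    0]
  r2: [   0    0    1    0    0    0]
  r3: [   0    0    0    1    0    1]
Fix exponent of v at 1, κ at 0; solve each RREF row for its pivot's exponent:
  r0: exp(τ) + (-1)·1 = 0 ⇒ exp(τ) = 1
  r1: exp(m) + (0)·1 = 0 ⇒ exp(m) = 0
  r2: exp(k) + (0)·1 = 0 ⇒ exp(k) = 0
  r3: exp(q) + (1)·1 = 0 ⇒ exp(q) = -1
Π_2 = τ · q^-1 · v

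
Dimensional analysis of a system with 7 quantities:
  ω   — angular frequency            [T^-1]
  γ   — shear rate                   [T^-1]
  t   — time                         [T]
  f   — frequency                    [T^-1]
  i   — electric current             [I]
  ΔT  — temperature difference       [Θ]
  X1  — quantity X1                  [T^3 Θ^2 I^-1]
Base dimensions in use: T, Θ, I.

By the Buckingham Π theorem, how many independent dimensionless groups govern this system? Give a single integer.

4

Dimensional matrix (T×Θ×I by ω×γ×t×f×i×ΔT×X1):
  T: [-1 -1  1 -1  0  0  3]
  Θ: [ 0  0  0  0  0  1  2]
  I: [ 0  0  0  0  1  0 -1]
RREF → pivots at {ω,i,ΔT} ⇒ r = 3
n=7, r=3 ⇒ 4 dimensionless groups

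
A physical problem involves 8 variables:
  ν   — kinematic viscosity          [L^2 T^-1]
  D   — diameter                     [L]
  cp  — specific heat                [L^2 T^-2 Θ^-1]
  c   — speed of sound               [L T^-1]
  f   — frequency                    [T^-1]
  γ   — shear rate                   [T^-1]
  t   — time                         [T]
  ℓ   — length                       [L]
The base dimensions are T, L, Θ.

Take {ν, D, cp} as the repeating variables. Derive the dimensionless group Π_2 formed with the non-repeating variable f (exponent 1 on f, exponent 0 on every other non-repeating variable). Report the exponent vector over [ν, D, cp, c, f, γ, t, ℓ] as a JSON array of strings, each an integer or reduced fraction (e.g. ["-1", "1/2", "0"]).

["-1", "2", "0", "0", "1", "0", "0", "0"]

Exponent matrix [T,L,Θ] × [ν,D,cp,c,f,γ,t,ℓ]:
  T: [-1  0 -2 -1 -1 -1  1  0]
  L: [ 2  1  2  1  0  0  0  1]
  Θ: [ 0  0 -1  0  0  0  0  0]
RREF → pivots at {ν,D,cp} ⇒ r = 3
Pivot set = {ν,D,cp}, free = {c,f,γ,t,ℓ}
RREF:
  r0: [   1    0    0    1    1    1   -1    0]
  r1: [   0    1    0   -1   -2   -2    2    1]
  r2: [   0    0    1    0    0    0    0    0]
Fix exponent of f at 1, c at 0, γ at 0, t at 0, ℓ at 0; solve each RREF row for its pivot's exponent:
  r0: exp(ν) + (1)·1 = 0 ⇒ exp(ν) = -1
  r1: exp(D) + (-2)·1 = 0 ⇒ exp(D) = 2
  r2: exp(cp) + (0)·1 = 0 ⇒ exp(cp) = 0
Π_2 = ν^-1 · D^2 · f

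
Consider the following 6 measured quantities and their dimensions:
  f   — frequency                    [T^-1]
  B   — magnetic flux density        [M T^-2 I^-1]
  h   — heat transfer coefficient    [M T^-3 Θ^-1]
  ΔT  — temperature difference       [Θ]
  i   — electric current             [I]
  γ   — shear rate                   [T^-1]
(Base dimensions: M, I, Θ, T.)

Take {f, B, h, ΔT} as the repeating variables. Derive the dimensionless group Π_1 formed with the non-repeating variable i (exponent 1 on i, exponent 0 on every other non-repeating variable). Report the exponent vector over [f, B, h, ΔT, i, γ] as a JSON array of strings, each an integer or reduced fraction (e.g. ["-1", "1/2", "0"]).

Exponent matrix [M,I,Θ,T] × [f,B,h,ΔT,i,γ]:
  M: [ 0  1  1  0  0  0]
  I: [ 0 -1  0  0  1  0]
  Θ: [ 0  0 -1  1  0  0]
  T: [-1 -2 -3  0  0 -1]
Row reduction gives pivot columns f,B,h,ΔT; rank = 4
Repeat: f,B,h,ΔT; free: i,γ
RREF:
  r0: [   1    0    0    0   -1    1]
  r1: [   0    1    0    0   -1    0]
  r2: [   0    0    1    0    1    0]
  r3: [   0    0    0    1    1    0]
Fix exponent of i at 1, γ at 0; solve each RREF row for its pivot's exponent:
  r0: exp(f) + (-1)·1 = 0 ⇒ exp(f) = 1
  r1: exp(B) + (-1)·1 = 0 ⇒ exp(B) = 1
  r2: exp(h) + (1)·1 = 0 ⇒ exp(h) = -1
  r3: exp(ΔT) + (1)·1 = 0 ⇒ exp(ΔT) = -1
Π_1 = f · B · h^-1 · ΔT^-1 · i

["1", "1", "-1", "-1", "1", "0"]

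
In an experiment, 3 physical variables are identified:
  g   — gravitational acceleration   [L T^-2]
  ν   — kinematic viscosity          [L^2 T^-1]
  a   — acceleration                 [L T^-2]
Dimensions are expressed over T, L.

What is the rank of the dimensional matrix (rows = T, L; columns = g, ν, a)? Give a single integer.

2

Exponent matrix [T,L] × [g,ν,a]:
  T: [-2 -1 -2]
  L: [ 1  2  1]
Echelon form has 2 nonzero rows (pivots: g,ν)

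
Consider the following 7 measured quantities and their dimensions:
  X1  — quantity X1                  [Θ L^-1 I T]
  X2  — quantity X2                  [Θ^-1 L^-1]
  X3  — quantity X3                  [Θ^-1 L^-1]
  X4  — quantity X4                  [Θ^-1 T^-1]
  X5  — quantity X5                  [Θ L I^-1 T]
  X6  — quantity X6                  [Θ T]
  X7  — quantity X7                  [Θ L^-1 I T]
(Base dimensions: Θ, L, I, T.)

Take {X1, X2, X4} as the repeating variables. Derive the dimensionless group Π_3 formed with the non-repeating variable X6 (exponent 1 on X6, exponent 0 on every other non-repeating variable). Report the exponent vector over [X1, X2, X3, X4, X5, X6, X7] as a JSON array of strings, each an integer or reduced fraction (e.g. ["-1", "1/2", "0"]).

["0", "0", "0", "1", "0", "1", "0"]

Exponent matrix [Θ,L,I,T] × [X1,X2,X3,X4,X5,X6,X7]:
  Θ: [ 1 -1 -1 -1  1  1  1]
  L: [-1 -1 -1  0  1  0 -1]
  I: [ 1  0  0  0 -1  0  1]
  T: [ 1  0  0 -1  1  1  1]
RREF → pivots at {X1,X2,X4} ⇒ r = 3
Repeat: X1,X2,X4; free: X3,X5,X6,X7
RREF:
  r0: [   1    0    0    0   -1    0    1]
  r1: [   0    1    1    0    0    0    0]
  r2: [   0    0    0    1   -2   -1    0]
  r3: [   0    0    0    0    0    0    0]
Fix exponent of X6 at 1, X3 at 0, X5 at 0, X7 at 0; solve each RREF row for its pivot's exponent:
  r0: exp(X1) + (0)·1 = 0 ⇒ exp(X1) = 0
  r1: exp(X2) + (0)·1 = 0 ⇒ exp(X2) = 0
  r2: exp(X4) + (-1)·1 = 0 ⇒ exp(X4) = 1
Π_3 = X4 · X6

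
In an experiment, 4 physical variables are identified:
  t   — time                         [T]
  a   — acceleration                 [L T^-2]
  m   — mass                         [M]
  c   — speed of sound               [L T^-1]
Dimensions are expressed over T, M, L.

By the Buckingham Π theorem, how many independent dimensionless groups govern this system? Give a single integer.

Dimensional matrix (T×M×L by t×a×m×c):
  T: [ 1 -2  0 -1]
  M: [ 0  0  1  0]
  L: [ 0  1  0  1]
Echelon form has 3 nonzero rows (pivots: t,a,m)
n=4, r=3 ⇒ 1 dimensionless group

1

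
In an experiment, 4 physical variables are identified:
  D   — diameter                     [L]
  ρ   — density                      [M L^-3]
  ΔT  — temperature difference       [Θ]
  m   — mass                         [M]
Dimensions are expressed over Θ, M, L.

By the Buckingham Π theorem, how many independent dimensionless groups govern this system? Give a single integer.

Exponent matrix [Θ,M,L] × [D,ρ,ΔT,m]:
  Θ: [ 0  0  1  0]
  M: [ 0  1  0  1]
  L: [ 1 -3  0  0]
RREF → pivots at {D,ρ,ΔT} ⇒ r = 3
4 vars − rank 3 = 1 Π group

1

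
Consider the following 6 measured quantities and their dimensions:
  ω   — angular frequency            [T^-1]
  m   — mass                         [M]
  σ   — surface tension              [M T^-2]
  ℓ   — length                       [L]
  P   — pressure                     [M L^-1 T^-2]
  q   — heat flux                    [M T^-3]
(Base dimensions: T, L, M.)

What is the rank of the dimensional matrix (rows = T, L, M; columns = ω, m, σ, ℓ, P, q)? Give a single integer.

3

Exponent matrix [T,L,M] × [ω,m,σ,ℓ,P,q]:
  T: [-1  0 -2  0 -2 -3]
  L: [ 0  0  0  1 -1  0]
  M: [ 0  1  1  0  1  1]
Echelon form has 3 nonzero rows (pivots: ω,m,ℓ)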